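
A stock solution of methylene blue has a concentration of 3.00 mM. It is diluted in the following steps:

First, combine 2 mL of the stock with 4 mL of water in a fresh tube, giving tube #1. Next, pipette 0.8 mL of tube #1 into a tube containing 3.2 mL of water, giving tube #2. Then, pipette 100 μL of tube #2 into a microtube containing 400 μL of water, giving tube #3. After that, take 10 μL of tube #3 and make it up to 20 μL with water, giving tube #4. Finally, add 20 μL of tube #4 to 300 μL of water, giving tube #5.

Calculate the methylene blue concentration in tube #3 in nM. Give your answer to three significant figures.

4.00 × 10^4 nM

Step 1: 2 mL + 4 mL = 6 mL total → factor 6/2 = 3
Step 2: 0.8 mL + 3.2 mL = 4 mL total → factor 4/0.8 = 5
Step 3: 100 μL + 400 μL = 500 μL total → factor 500/100 = 5
Dilution factor through tube #3 = 3 × 5 × 5 = 75
[tube #3] = 3.00 mM / 75 = 0.04000 mM = 4.00 × 10^4 nM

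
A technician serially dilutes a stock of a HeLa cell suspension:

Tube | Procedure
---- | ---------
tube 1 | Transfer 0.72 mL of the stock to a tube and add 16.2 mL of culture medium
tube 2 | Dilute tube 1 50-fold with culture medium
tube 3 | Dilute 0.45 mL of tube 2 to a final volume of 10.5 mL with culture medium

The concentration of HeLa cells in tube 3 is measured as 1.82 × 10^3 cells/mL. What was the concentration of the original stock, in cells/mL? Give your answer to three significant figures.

Step 1: 0.72 mL + 16.2 mL = 16.92 mL total → factor 16.92/0.72 = 23.5
Step 2: 50-fold → factor 50
Step 3: 0.45 mL brought to 10.5 mL → factor 10.5/0.45 = 23.333
Overall dilution factor = 23.5 × 50 × 23.333 = 27417
Stock = 1.82 × 10^3 cells/mL × 27417 = 4.99 × 10^7 cells/mL

4.99 × 10^7 cells/mL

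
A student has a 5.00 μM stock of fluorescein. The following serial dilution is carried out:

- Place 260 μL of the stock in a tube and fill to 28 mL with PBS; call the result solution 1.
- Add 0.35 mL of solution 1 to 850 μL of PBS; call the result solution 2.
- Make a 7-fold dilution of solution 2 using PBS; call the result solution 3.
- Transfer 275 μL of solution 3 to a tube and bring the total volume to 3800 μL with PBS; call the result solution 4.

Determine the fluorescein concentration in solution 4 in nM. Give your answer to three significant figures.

0.140 nM

Step 1: 260 μL brought to 28 mL → factor 28000/260 = 107.69
Step 2: 0.35 mL + 850 μL = 1.2 mL total → factor 1.2/0.35 = 3.4286
Step 3: 7-fold → factor 7
Step 4: 275 μL brought to 3800 μL → factor 3800/275 = 13.818
Overall dilution factor = 107.69 × 3.4286 × 7 × 13.818 = 35715
Final = 5.00 μM / 35715 = 0.0001400 μM = 0.140 nM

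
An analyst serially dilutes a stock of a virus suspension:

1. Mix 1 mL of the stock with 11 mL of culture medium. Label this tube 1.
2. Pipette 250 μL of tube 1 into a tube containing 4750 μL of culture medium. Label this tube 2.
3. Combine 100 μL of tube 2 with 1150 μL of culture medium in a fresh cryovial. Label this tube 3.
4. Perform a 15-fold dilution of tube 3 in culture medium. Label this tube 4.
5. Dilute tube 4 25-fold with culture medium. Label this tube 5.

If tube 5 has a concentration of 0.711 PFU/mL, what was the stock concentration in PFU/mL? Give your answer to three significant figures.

8.00 × 10^5 PFU/mL

Step 1: 1 mL + 11 mL = 12 mL total → factor 12/1 = 12
Step 2: 250 μL + 4750 μL = 5000 μL total → factor 5000/250 = 20
Step 3: 100 μL + 1150 μL = 1250 μL total → factor 1250/100 = 12.5
Step 4: 15-fold → factor 15
Step 5: 25-fold → factor 25
Overall dilution factor = 12 × 20 × 12.5 × 15 × 25 = 1.125 × 10^6
Stock = 0.711 PFU/mL × 1.125 × 10^6 = 8.00 × 10^5 PFU/mL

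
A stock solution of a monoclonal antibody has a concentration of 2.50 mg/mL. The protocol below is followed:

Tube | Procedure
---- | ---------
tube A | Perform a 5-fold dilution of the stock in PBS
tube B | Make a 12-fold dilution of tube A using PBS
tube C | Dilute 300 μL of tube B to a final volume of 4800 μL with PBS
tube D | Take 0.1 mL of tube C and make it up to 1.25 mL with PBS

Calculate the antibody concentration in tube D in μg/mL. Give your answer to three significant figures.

0.208 μg/mL

Step 1: 5-fold → factor 5
Step 2: 12-fold → factor 12
Step 3: 300 μL brought to 4800 μL → factor 4800/300 = 16
Step 4: 0.1 mL brought to 1.25 mL → factor 1.25/0.1 = 12.5
Dilution factor through tube D = 5 × 12 × 16 × 12.5 = 12000
[tube D] = 2.50 mg/mL / 12000 = 0.0002083 mg/mL = 0.208 μg/mL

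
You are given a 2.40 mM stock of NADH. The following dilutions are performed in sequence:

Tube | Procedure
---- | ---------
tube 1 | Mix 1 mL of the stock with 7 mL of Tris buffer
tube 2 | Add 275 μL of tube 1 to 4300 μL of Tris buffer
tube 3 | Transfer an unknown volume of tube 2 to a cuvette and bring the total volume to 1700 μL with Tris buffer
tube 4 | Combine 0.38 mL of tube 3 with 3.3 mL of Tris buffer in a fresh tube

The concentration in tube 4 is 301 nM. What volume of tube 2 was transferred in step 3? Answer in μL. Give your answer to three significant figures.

275 μL

Step 1: 1 mL + 7 mL = 8 mL total → factor 8/1 = 8
Step 2: 275 μL + 4300 μL = 4575 μL total → factor 4575/275 = 16.636
Step 3: v brought to 1700 μL → factor = 1700 μL/v
Step 4: 0.38 mL + 3.3 mL = 3.68 mL total → factor 3.68/0.38 = 9.6842
Product of known-step factors = 1288.9
Overall factor = 2.40 mM / (301 nM) = 7973.4
Step-3 factor = 7973.4 / 1288.9 = 6.1863
v = 1700 μL / 6.1863 = 275 μL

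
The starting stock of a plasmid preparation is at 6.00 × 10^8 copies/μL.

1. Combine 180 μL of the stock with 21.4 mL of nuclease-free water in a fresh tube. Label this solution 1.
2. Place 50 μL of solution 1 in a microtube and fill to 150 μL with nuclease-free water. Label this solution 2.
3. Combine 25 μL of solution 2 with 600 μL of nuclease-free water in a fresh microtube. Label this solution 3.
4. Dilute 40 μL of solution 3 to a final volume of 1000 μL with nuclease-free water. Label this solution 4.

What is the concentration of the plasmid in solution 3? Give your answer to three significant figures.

Step 1: 180 μL + 21.4 mL = 21580 μL total → factor 21580/180 = 119.89
Step 2: 50 μL brought to 150 μL → factor 150/50 = 3
Step 3: 25 μL + 600 μL = 625 μL total → factor 625/25 = 25
Dilution factor through solution 3 = 119.89 × 3 × 25 = 8991.7
[solution 3] = 6.00 × 10^8 copies/μL / 8991.7 = 6.67 × 10^4 copies/μL

6.67 × 10^4 copies/μL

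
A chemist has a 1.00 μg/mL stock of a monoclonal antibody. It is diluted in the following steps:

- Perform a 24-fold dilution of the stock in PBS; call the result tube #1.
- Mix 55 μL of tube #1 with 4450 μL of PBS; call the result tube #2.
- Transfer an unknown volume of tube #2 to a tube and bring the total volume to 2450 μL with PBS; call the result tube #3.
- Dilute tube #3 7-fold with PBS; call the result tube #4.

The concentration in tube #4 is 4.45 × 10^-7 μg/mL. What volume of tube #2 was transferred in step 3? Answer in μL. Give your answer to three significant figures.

15.0 μL

Step 1: 24-fold → factor 24
Step 2: 55 μL + 4450 μL = 4505 μL total → factor 4505/55 = 81.909
Step 3: v brought to 2450 μL → factor = 2450 μL/v
Step 4: 7-fold → factor 7
Product of known-step factors = 13761
Overall factor = 1.00 μg/mL / (4.45 × 10^-7 μg/mL) = 2.2472 × 10^6
Step-3 factor = 2.2472 × 10^6 / 13761 = 163.3
v = 2450 μL / 163.3 = 15.0 μL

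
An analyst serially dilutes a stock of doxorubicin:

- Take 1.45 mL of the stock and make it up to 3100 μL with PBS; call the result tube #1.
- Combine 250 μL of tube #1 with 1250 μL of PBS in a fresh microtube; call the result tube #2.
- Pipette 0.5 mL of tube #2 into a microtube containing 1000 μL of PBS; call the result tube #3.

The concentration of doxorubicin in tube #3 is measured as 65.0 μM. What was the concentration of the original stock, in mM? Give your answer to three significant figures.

Step 1: 1.45 mL brought to 3100 μL → factor 3.1/1.45 = 2.1379
Step 2: 250 μL + 1250 μL = 1500 μL total → factor 1500/250 = 6
Step 3: 0.5 mL + 1000 μL = 1.5 mL total → factor 1.5/0.5 = 3
Overall dilution factor = 2.1379 × 6 × 3 = 38.483
Stock = 65.0 μM × 38.483 = 2501 μM = 2.50 mM

2.50 mM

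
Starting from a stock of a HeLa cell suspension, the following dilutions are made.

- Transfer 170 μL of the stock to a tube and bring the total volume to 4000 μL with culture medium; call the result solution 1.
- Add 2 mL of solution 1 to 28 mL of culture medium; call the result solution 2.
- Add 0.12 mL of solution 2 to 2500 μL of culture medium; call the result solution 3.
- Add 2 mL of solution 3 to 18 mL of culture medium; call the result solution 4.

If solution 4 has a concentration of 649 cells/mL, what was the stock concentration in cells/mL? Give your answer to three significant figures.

5.00 × 10^7 cells/mL

Step 1: 170 μL brought to 4000 μL → factor 4000/170 = 23.529
Step 2: 2 mL + 28 mL = 30 mL total → factor 30/2 = 15
Step 3: 0.12 mL + 2500 μL = 2.62 mL total → factor 2.62/0.12 = 21.833
Step 4: 2 mL + 18 mL = 20 mL total → factor 20/2 = 10
Overall dilution factor = 23.529 × 15 × 21.833 × 10 = 77059
Stock = 649 cells/mL × 77059 = 5.00 × 10^7 cells/mL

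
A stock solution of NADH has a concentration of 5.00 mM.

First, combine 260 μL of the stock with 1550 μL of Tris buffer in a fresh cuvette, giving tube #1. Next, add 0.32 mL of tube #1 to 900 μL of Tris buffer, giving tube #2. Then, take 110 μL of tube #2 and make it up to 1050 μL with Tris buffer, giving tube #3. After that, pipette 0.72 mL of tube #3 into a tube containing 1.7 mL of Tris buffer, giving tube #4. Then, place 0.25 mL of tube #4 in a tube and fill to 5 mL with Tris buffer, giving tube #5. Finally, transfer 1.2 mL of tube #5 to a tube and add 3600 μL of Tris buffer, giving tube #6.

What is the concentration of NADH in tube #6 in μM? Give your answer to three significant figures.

0.0734 μM

Step 1: 260 μL + 1550 μL = 1810 μL total → factor 1810/260 = 6.9615
Step 2: 0.32 mL + 900 μL = 1.22 mL total → factor 1.22/0.32 = 3.8125
Step 3: 110 μL brought to 1050 μL → factor 1050/110 = 9.5455
Step 4: 0.72 mL + 1.7 mL = 2.42 mL total → factor 2.42/0.72 = 3.3611
Step 5: 0.25 mL brought to 5 mL → factor 5/0.25 = 20
Step 6: 1.2 mL + 3600 μL = 4.8 mL total → factor 4.8/1.2 = 4
Overall dilution factor = 6.9615 × 3.8125 × 9.5455 × 3.3611 × 20 × 4 = 68122
Final = 5.00 mM / 68122 = 7.340 × 10^-5 mM = 0.0734 μM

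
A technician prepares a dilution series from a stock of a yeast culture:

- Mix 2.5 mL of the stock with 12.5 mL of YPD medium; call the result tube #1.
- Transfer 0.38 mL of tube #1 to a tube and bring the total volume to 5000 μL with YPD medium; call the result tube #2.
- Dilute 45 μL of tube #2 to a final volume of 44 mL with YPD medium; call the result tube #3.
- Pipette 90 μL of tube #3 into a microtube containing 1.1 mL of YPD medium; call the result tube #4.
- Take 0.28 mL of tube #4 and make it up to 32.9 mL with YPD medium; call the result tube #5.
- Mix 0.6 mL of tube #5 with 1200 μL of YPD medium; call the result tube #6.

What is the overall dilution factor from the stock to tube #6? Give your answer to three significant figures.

3.60 × 10^8

Step 1: 2.5 mL + 12.5 mL = 15 mL total → factor 15/2.5 = 6
Step 2: 0.38 mL brought to 5000 μL → factor 5/0.38 = 13.158
Step 3: 45 μL brought to 44 mL → factor 44000/45 = 977.78
Step 4: 90 μL + 1.1 mL = 1190 μL total → factor 1190/90 = 13.222
Step 5: 0.28 mL brought to 32.9 mL → factor 32.9/0.28 = 117.5
Step 6: 0.6 mL + 1200 μL = 1.8 mL total → factor 1.8/0.6 = 3
Overall dilution factor = 6 × 13.158 × 977.78 × 13.222 × 117.5 × 3 = 3.5978 × 10^8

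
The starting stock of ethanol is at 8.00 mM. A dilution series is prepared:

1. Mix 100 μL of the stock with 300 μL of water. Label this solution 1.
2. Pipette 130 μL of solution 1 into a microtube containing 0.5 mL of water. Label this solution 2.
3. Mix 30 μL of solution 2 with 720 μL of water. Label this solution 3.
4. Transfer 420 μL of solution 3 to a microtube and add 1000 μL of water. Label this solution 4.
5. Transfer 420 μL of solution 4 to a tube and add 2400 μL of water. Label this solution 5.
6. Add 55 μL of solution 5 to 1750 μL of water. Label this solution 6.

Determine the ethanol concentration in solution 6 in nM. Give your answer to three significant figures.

Step 1: 100 μL + 300 μL = 400 μL total → factor 400/100 = 4
Step 2: 130 μL + 0.5 mL = 630 μL total → factor 630/130 = 4.8462
Step 3: 30 μL + 720 μL = 750 μL total → factor 750/30 = 25
Step 4: 420 μL + 1000 μL = 1420 μL total → factor 1420/420 = 3.381
Step 5: 420 μL + 2400 μL = 2820 μL total → factor 2820/420 = 6.7143
Step 6: 55 μL + 1750 μL = 1805 μL total → factor 1805/55 = 32.818
Overall dilution factor = 4 × 4.8462 × 25 × 3.381 × 6.7143 × 32.818 = 3.6104 × 10^5
Final = 8.00 mM / 3.6104 × 10^5 = 2.216 × 10^-5 mM = 22.2 nM

22.2 nM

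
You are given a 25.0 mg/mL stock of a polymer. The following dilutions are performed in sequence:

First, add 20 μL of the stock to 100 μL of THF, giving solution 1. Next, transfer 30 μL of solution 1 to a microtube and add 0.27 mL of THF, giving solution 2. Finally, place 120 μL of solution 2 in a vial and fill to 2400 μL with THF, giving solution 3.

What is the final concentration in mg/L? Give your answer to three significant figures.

Step 1: 20 μL + 100 μL = 120 μL total → factor 120/20 = 6
Step 2: 30 μL + 0.27 mL = 300 μL total → factor 300/30 = 10
Step 3: 120 μL brought to 2400 μL → factor 2400/120 = 20
Overall dilution factor = 6 × 10 × 20 = 1200
Final = 25.0 mg/mL / 1200 = 0.02083 mg/mL = 20.8 mg/L

20.8 mg/L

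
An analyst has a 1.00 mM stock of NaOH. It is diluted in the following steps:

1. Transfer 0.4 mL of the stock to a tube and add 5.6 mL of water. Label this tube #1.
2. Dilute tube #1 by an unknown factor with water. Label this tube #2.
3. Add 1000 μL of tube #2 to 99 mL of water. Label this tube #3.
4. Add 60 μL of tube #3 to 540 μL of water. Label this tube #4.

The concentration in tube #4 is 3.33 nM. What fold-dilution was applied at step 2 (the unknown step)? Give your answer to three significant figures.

20.0-fold

Step 1: 0.4 mL + 5.6 mL = 6 mL total → factor 6/0.4 = 15
Step 2: unknown factor x
Step 3: 1000 μL + 99 mL = 1 × 10^5 μL total → factor 1 × 10^5/1000 = 100
Step 4: 60 μL + 540 μL = 600 μL total → factor 600/60 = 10
Product of known-step factors = 15000
Overall factor = 1.00 mM / (3.33 nM) = 3.003 × 10^5
x = 3.003 × 10^5 / 15000 = 20.0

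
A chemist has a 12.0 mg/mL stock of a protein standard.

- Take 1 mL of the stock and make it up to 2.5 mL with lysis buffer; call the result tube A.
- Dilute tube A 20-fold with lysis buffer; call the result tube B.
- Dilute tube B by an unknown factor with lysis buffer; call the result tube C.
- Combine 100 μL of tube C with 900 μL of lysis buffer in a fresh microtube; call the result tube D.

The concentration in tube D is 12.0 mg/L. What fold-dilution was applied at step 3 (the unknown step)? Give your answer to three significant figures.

Step 1: 1 mL brought to 2.5 mL → factor 2.5/1 = 2.5
Step 2: 20-fold → factor 20
Step 3: unknown factor x
Step 4: 100 μL + 900 μL = 1000 μL total → factor 1000/100 = 10
Product of known-step factors = 500
Overall factor = 12.0 mg/mL / (12.0 mg/L) = 1000
x = 1000 / 500 = 2.00

2.00-fold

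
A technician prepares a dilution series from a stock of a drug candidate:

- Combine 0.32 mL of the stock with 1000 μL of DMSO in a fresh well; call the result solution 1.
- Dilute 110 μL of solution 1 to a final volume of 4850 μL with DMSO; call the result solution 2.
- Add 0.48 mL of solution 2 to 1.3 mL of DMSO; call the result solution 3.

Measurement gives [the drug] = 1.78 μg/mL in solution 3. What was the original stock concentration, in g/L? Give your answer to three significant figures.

1.20 g/L

Step 1: 0.32 mL + 1000 μL = 1.32 mL total → factor 1.32/0.32 = 4.125
Step 2: 110 μL brought to 4850 μL → factor 4850/110 = 44.091
Step 3: 0.48 mL + 1.3 mL = 1.78 mL total → factor 1.78/0.48 = 3.7083
Overall dilution factor = 4.125 × 44.091 × 3.7083 = 674.45
Stock = 1.78 μg/mL × 674.45 = 1201 μg/mL = 1.20 g/L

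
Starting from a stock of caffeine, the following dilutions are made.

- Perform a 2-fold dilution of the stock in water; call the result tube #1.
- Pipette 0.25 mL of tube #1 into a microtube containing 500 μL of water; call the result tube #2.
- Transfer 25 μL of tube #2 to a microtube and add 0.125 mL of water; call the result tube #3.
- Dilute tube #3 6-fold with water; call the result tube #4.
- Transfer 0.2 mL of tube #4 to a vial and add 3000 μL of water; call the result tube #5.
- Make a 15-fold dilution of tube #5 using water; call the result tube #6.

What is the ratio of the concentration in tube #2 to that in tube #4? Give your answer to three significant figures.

36.0

Step 1: 2-fold → factor 2
Step 2: 0.25 mL + 500 μL = 0.75 mL total → factor 0.75/0.25 = 3
Step 3: 25 μL + 0.125 mL = 150 μL total → factor 150/25 = 6
Step 4: 6-fold → factor 6
Dilution factor to tube #2 = 6; to tube #4 = 216
[tube #2]/[tube #4] = (factor to tube #4)/(factor to tube #2) = 216/6 = 36.0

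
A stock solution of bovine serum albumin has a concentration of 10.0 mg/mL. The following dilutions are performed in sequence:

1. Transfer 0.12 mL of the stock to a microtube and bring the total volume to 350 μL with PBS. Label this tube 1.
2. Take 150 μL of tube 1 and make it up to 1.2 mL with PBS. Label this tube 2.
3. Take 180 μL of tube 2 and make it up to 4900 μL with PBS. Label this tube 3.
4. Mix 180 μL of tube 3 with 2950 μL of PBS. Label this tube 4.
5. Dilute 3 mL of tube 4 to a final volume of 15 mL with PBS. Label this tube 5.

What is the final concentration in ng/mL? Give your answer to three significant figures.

Step 1: 0.12 mL brought to 350 μL → factor 0.35/0.12 = 2.9167
Step 2: 150 μL brought to 1.2 mL → factor 1200/150 = 8
Step 3: 180 μL brought to 4900 μL → factor 4900/180 = 27.222
Step 4: 180 μL + 2950 μL = 3130 μL total → factor 3130/180 = 17.389
Step 5: 3 mL brought to 15 mL → factor 15/3 = 5
Overall dilution factor = 2.9167 × 8 × 27.222 × 17.389 × 5 = 55226
Final = 10.0 mg/mL / 55226 = 0.0001811 mg/mL = 181 ng/mL

181 ng/mL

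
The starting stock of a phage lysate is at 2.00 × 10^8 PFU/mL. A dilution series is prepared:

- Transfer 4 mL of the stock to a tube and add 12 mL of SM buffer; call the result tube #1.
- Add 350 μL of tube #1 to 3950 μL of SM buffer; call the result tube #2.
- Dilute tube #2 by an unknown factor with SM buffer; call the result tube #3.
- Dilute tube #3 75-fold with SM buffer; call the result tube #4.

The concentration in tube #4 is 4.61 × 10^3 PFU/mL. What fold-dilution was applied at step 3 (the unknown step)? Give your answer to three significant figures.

11.8-fold

Step 1: 4 mL + 12 mL = 16 mL total → factor 16/4 = 4
Step 2: 350 μL + 3950 μL = 4300 μL total → factor 4300/350 = 12.286
Step 3: unknown factor x
Step 4: 75-fold → factor 75
Product of known-step factors = 3685.7
Overall factor = 2.00 × 10^8 PFU/mL / (4.61 × 10^3 PFU/mL) = 43384
x = 43384 / 3685.7 = 11.8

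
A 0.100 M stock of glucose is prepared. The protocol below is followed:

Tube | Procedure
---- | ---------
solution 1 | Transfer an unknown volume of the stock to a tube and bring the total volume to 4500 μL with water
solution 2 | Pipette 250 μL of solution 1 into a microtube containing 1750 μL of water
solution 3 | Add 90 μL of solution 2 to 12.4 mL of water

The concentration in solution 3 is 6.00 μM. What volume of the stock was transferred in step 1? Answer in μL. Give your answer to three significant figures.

Step 1: v brought to 4500 μL → factor = 4500 μL/v
Step 2: 250 μL + 1750 μL = 2000 μL total → factor 2000/250 = 8
Step 3: 90 μL + 12.4 mL = 12490 μL total → factor 12490/90 = 138.78
Product of known-step factors = 1110.2
Overall factor = 0.100 M / (6.00 μM) = 16667
Step-1 factor = 16667 / 1110.2 = 15.012
v = 4500 μL / 15.012 = 300 μL

300 μL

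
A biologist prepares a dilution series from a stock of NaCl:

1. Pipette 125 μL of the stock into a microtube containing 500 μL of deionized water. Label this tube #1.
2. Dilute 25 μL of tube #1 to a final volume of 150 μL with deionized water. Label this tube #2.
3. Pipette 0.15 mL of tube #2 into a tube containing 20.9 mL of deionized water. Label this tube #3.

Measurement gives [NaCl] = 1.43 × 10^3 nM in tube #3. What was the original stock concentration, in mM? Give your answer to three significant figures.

6.02 mM

Step 1: 125 μL + 500 μL = 625 μL total → factor 625/125 = 5
Step 2: 25 μL brought to 150 μL → factor 150/25 = 6
Step 3: 0.15 mL + 20.9 mL = 21.05 mL total → factor 21.05/0.15 = 140.33
Overall dilution factor = 5 × 6 × 140.33 = 4210
Stock = 1.43 × 10^3 nM × 4210 = 6.020 × 10^6 nM = 6.02 mM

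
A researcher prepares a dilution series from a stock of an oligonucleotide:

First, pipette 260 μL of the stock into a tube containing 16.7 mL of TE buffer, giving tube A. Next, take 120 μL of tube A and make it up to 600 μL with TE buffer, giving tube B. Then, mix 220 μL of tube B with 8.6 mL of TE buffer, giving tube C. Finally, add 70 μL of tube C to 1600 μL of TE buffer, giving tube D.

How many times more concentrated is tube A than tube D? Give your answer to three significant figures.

4.78 × 10^3

Step 1: 260 μL + 16.7 mL = 16960 μL total → factor 16960/260 = 65.231
Step 2: 120 μL brought to 600 μL → factor 600/120 = 5
Step 3: 220 μL + 8.6 mL = 8820 μL total → factor 8820/220 = 40.091
Step 4: 70 μL + 1600 μL = 1670 μL total → factor 1670/70 = 23.857
Dilution factor to tube A = 65.231; to tube D = 3.1195 × 10^5
[tube A]/[tube D] = (factor to tube D)/(factor to tube A) = 3.1195 × 10^5/65.231 = 4.78 × 10^3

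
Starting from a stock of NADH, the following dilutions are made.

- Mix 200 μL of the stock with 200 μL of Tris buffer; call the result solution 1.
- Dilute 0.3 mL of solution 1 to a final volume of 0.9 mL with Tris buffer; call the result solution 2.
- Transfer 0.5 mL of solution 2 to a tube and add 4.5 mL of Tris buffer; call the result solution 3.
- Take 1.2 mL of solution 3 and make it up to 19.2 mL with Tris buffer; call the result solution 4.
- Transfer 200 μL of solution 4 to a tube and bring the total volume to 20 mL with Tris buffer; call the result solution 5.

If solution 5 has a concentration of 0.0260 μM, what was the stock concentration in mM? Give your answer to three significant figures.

Step 1: 200 μL + 200 μL = 400 μL total → factor 400/200 = 2
Step 2: 0.3 mL brought to 0.9 mL → factor 0.9/0.3 = 3
Step 3: 0.5 mL + 4.5 mL = 5 mL total → factor 5/0.5 = 10
Step 4: 1.2 mL brought to 19.2 mL → factor 19.2/1.2 = 16
Step 5: 200 μL brought to 20 mL → factor 20000/200 = 100
Overall dilution factor = 2 × 3 × 10 × 16 × 100 = 96000
Stock = 0.0260 μM × 96000 = 2496 μM = 2.50 mM

2.50 mM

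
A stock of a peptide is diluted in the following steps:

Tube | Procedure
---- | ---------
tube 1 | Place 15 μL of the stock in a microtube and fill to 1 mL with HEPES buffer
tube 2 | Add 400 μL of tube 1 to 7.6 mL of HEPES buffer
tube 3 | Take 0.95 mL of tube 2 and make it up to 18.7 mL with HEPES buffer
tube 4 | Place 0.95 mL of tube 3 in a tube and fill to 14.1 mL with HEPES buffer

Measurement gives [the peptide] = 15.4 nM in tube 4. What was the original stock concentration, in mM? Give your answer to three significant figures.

Step 1: 15 μL brought to 1 mL → factor 1000/15 = 66.667
Step 2: 400 μL + 7.6 mL = 8000 μL total → factor 8000/400 = 20
Step 3: 0.95 mL brought to 18.7 mL → factor 18.7/0.95 = 19.684
Step 4: 0.95 mL brought to 14.1 mL → factor 14.1/0.95 = 14.842
Overall dilution factor = 66.667 × 20 × 19.684 × 14.842 = 3.8954 × 10^5
Stock = 15.4 nM × 3.8954 × 10^5 = 5.999 × 10^6 nM = 6.00 mM

6.00 mM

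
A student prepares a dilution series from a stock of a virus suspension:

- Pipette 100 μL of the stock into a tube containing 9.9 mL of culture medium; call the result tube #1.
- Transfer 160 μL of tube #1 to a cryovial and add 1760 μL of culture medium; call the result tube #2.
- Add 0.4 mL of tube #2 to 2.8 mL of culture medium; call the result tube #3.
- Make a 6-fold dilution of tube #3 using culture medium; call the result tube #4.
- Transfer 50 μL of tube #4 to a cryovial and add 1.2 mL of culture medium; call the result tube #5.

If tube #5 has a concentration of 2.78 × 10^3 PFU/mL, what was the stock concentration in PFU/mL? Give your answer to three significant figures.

4.00 × 10^9 PFU/mL

Step 1: 100 μL + 9.9 mL = 10000 μL total → factor 10000/100 = 100
Step 2: 160 μL + 1760 μL = 1920 μL total → factor 1920/160 = 12
Step 3: 0.4 mL + 2.8 mL = 3.2 mL total → factor 3.2/0.4 = 8
Step 4: 6-fold → factor 6
Step 5: 50 μL + 1.2 mL = 1250 μL total → factor 1250/50 = 25
Overall dilution factor = 100 × 12 × 8 × 6 × 25 = 1.44 × 10^6
Stock = 2.78 × 10^3 PFU/mL × 1.44 × 10^6 = 4.00 × 10^9 PFU/mL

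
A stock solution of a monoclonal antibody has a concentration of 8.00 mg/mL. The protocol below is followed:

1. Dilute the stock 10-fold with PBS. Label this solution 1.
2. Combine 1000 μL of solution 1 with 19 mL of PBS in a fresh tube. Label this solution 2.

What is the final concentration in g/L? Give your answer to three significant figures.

Step 1: 10-fold → factor 10
Step 2: 1000 μL + 19 mL = 20000 μL total → factor 20000/1000 = 20
Overall dilution factor = 10 × 20 = 200
Final = 8.00 mg/mL / 200 = 0.04000 mg/mL = 0.0400 g/L

0.0400 g/L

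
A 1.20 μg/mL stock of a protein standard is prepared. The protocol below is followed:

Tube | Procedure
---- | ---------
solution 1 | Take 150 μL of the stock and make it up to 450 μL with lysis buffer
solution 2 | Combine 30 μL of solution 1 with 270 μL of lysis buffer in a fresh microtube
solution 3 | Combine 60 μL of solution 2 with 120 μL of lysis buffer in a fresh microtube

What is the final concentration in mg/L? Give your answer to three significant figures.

0.0133 mg/L

Step 1: 150 μL brought to 450 μL → factor 450/150 = 3
Step 2: 30 μL + 270 μL = 300 μL total → factor 300/30 = 10
Step 3: 60 μL + 120 μL = 180 μL total → factor 180/60 = 3
Overall dilution factor = 3 × 10 × 3 = 90
Final = 1.20 μg/mL / 90 = 0.01333 μg/mL = 0.0133 mg/L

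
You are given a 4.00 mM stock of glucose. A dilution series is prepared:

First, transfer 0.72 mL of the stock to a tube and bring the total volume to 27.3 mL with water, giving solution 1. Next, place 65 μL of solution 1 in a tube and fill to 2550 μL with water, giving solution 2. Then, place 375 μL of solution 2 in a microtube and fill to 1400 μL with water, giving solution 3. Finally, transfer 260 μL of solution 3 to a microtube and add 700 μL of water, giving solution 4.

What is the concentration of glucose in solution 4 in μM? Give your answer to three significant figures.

0.195 μM

Step 1: 0.72 mL brought to 27.3 mL → factor 27.3/0.72 = 37.917
Step 2: 65 μL brought to 2550 μL → factor 2550/65 = 39.231
Step 3: 375 μL brought to 1400 μL → factor 1400/375 = 3.7333
Step 4: 260 μL + 700 μL = 960 μL total → factor 960/260 = 3.6923
Overall dilution factor = 37.917 × 39.231 × 3.7333 × 3.6923 = 20505
Final = 4.00 mM / 20505 = 0.0001951 mM = 0.195 μM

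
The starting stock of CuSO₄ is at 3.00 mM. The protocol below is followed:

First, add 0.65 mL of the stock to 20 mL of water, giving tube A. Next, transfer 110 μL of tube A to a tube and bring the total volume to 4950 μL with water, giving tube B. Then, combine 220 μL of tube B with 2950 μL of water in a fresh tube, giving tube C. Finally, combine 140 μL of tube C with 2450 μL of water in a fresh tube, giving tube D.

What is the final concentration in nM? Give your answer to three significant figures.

7.87 nM

Step 1: 0.65 mL + 20 mL = 20.65 mL total → factor 20.65/0.65 = 31.769
Step 2: 110 μL brought to 4950 μL → factor 4950/110 = 45
Step 3: 220 μL + 2950 μL = 3170 μL total → factor 3170/220 = 14.409
Step 4: 140 μL + 2450 μL = 2590 μL total → factor 2590/140 = 18.5
Overall dilution factor = 31.769 × 45 × 14.409 × 18.5 = 3.8109 × 10^5
Final = 3.00 mM / 3.8109 × 10^5 = 7.872 × 10^-6 mM = 7.87 nM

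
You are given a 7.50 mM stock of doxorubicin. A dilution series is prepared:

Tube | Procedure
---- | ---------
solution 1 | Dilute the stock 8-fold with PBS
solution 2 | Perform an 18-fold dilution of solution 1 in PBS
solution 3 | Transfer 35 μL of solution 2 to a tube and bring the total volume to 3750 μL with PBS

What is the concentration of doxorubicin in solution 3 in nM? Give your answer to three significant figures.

Step 1: 8-fold → factor 8
Step 2: 18-fold → factor 18
Step 3: 35 μL brought to 3750 μL → factor 3750/35 = 107.14
Dilution factor through solution 3 = 8 × 18 × 107.14 = 15429
[solution 3] = 7.50 mM / 15429 = 0.0004861 mM = 486 nM

486 nM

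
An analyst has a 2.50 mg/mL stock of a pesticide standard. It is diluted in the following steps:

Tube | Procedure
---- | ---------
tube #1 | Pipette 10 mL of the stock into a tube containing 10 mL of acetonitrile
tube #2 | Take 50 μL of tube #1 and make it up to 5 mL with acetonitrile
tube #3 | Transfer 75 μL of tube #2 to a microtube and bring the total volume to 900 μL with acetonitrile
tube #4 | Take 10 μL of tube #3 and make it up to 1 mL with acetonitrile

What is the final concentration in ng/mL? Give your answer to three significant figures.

Step 1: 10 mL + 10 mL = 20 mL total → factor 20/10 = 2
Step 2: 50 μL brought to 5 mL → factor 5000/50 = 100
Step 3: 75 μL brought to 900 μL → factor 900/75 = 12
Step 4: 10 μL brought to 1 mL → factor 1000/10 = 100
Overall dilution factor = 2 × 100 × 12 × 100 = 2.4 × 10^5
Final = 2.50 mg/mL / 2.4 × 10^5 = 1.042 × 10^-5 mg/mL = 10.4 ng/mL

10.4 ng/mL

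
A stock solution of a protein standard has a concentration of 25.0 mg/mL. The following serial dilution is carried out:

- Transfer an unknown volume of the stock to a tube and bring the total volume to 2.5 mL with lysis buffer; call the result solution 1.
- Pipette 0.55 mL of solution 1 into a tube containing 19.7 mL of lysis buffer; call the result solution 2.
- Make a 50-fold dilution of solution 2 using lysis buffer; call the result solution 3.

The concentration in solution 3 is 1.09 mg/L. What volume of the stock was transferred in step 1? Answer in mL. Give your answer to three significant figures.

0.201 mL

Step 1: v brought to 2.5 mL → factor = 2.5 mL/v
Step 2: 0.55 mL + 19.7 mL = 20.25 mL total → factor 20.25/0.55 = 36.818
Step 3: 50-fold → factor 50
Product of known-step factors = 1840.9
Overall factor = 25.0 mg/mL / (1.09 mg/L) = 22936
Step-1 factor = 22936 / 1840.9 = 12.459
v = 2.5 mL / 12.459 = 0.201 mL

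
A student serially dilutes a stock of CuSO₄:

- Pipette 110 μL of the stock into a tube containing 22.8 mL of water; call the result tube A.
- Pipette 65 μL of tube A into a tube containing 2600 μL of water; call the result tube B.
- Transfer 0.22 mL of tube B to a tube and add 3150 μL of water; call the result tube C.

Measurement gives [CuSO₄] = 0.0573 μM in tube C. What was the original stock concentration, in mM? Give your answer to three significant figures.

7.50 mM

Step 1: 110 μL + 22.8 mL = 22910 μL total → factor 22910/110 = 208.27
Step 2: 65 μL + 2600 μL = 2665 μL total → factor 2665/65 = 41
Step 3: 0.22 mL + 3150 μL = 3.37 mL total → factor 3.37/0.22 = 15.318
Overall dilution factor = 208.27 × 41 × 15.318 = 1.308 × 10^5
Stock = 0.0573 μM × 1.308 × 10^5 = 7495 μM = 7.50 mM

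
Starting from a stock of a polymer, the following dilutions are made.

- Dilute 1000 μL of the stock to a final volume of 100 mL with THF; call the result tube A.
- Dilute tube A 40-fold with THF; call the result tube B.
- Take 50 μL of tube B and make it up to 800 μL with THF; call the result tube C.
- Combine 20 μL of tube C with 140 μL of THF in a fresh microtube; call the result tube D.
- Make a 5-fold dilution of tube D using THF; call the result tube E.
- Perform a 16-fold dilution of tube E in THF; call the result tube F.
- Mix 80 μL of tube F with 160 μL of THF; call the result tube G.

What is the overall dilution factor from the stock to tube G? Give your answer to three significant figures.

Step 1: 1000 μL brought to 100 mL → factor 1 × 10^5/1000 = 100
Step 2: 40-fold → factor 40
Step 3: 50 μL brought to 800 μL → factor 800/50 = 16
Step 4: 20 μL + 140 μL = 160 μL total → factor 160/20 = 8
Step 5: 5-fold → factor 5
Step 6: 16-fold → factor 16
Step 7: 80 μL + 160 μL = 240 μL total → factor 240/80 = 3
Overall dilution factor = 100 × 40 × 16 × 8 × 5 × 16 × 3 = 1.2288 × 10^8

1.23 × 10^8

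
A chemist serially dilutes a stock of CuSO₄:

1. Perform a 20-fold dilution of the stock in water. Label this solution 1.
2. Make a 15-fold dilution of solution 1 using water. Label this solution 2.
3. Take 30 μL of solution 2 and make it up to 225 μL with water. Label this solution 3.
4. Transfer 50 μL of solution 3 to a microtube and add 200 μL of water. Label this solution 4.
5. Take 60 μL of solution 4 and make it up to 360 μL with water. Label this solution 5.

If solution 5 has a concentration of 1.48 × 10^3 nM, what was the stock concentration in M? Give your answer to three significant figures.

0.0999 M

Step 1: 20-fold → factor 20
Step 2: 15-fold → factor 15
Step 3: 30 μL brought to 225 μL → factor 225/30 = 7.5
Step 4: 50 μL + 200 μL = 250 μL total → factor 250/50 = 5
Step 5: 60 μL brought to 360 μL → factor 360/60 = 6
Overall dilution factor = 20 × 15 × 7.5 × 5 × 6 = 67500
Stock = 1.48 × 10^3 nM × 67500 = 9.990 × 10^7 nM = 0.0999 M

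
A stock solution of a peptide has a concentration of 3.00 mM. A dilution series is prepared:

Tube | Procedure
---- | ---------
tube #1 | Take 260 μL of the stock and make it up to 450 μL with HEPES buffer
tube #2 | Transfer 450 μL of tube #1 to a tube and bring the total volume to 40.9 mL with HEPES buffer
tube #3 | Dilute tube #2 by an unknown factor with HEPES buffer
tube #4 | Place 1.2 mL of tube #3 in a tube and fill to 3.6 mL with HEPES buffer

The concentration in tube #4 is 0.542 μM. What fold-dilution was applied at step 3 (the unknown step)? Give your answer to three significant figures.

11.7-fold

Step 1: 260 μL brought to 450 μL → factor 450/260 = 1.7308
Step 2: 450 μL brought to 40.9 mL → factor 40900/450 = 90.889
Step 3: unknown factor x
Step 4: 1.2 mL brought to 3.6 mL → factor 3.6/1.2 = 3
Product of known-step factors = 471.92
Overall factor = 3.00 mM / (0.542 μM) = 5535.1
x = 5535.1 / 471.92 = 11.7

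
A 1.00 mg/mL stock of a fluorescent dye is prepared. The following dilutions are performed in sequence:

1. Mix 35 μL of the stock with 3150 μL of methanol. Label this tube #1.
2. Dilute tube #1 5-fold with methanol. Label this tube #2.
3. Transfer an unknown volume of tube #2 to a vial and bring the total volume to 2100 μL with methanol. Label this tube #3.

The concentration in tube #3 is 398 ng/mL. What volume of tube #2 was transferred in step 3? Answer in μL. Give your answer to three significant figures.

Step 1: 35 μL + 3150 μL = 3185 μL total → factor 3185/35 = 91
Step 2: 5-fold → factor 5
Step 3: v brought to 2100 μL → factor = 2100 μL/v
Product of known-step factors = 455
Overall factor = 1.00 mg/mL / (398 ng/mL) = 2512.6
Step-3 factor = 2512.6 / 455 = 5.5221
v = 2100 μL / 5.5221 = 380 μL

380 μL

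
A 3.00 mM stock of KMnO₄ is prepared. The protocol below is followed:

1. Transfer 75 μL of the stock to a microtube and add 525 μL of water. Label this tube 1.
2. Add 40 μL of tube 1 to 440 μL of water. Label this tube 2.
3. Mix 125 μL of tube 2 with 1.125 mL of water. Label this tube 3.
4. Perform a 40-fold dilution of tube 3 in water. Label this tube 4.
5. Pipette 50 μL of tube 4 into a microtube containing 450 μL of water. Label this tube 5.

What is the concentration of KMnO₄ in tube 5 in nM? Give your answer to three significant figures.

7.81 nM

Step 1: 75 μL + 525 μL = 600 μL total → factor 600/75 = 8
Step 2: 40 μL + 440 μL = 480 μL total → factor 480/40 = 12
Step 3: 125 μL + 1.125 mL = 1250 μL total → factor 1250/125 = 10
Step 4: 40-fold → factor 40
Step 5: 50 μL + 450 μL = 500 μL total → factor 500/50 = 10
Overall dilution factor = 8 × 12 × 10 × 40 × 10 = 3.84 × 10^5
Final = 3.00 mM / 3.84 × 10^5 = 7.813 × 10^-6 mM = 7.81 nM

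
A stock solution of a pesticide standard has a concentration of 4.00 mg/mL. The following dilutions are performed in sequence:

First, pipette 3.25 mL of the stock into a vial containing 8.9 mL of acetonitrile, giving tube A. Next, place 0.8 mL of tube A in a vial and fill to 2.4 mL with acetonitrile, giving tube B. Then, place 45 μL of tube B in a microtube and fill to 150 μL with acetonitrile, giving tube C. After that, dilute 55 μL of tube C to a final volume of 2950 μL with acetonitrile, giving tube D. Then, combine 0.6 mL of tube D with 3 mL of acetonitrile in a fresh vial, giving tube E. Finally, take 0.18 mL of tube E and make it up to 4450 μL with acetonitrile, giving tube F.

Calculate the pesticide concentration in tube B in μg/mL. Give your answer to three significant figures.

Step 1: 3.25 mL + 8.9 mL = 12.15 mL total → factor 12.15/3.25 = 3.7385
Step 2: 0.8 mL brought to 2.4 mL → factor 2.4/0.8 = 3
Dilution factor through tube B = 3.7385 × 3 = 11.215
[tube B] = 4.00 mg/mL / 11.215 = 0.3567 mg/mL = 357 μg/mL

357 μg/mL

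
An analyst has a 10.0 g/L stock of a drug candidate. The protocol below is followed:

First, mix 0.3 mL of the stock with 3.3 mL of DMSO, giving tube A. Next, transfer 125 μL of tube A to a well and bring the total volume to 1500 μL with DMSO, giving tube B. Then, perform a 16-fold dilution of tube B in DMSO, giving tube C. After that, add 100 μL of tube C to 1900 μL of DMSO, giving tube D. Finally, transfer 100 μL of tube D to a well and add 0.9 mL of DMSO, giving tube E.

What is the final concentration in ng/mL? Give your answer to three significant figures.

Step 1: 0.3 mL + 3.3 mL = 3.6 mL total → factor 3.6/0.3 = 12
Step 2: 125 μL brought to 1500 μL → factor 1500/125 = 12
Step 3: 16-fold → factor 16
Step 4: 100 μL + 1900 μL = 2000 μL total → factor 2000/100 = 20
Step 5: 100 μL + 0.9 mL = 1000 μL total → factor 1000/100 = 10
Overall dilution factor = 12 × 12 × 16 × 20 × 10 = 4.608 × 10^5
Final = 10.0 g/L / 4.608 × 10^5 = 2.170 × 10^-5 g/L = 21.7 ng/mL

21.7 ng/mL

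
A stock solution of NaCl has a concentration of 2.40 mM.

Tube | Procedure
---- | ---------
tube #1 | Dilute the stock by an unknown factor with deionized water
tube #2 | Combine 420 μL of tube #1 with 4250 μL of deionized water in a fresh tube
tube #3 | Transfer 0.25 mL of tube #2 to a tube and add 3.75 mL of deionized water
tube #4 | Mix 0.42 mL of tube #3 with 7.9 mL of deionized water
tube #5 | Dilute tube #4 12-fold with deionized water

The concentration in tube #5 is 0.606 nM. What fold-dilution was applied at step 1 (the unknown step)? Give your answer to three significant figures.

93.6-fold

Step 1: unknown factor x
Step 2: 420 μL + 4250 μL = 4670 μL total → factor 4670/420 = 11.119
Step 3: 0.25 mL + 3.75 mL = 4 mL total → factor 4/0.25 = 16
Step 4: 0.42 mL + 7.9 mL = 8.32 mL total → factor 8.32/0.42 = 19.81
Step 5: 12-fold → factor 12
Product of known-step factors = 42291
Overall factor = 2.40 mM / (0.606 nM) = 3.9604 × 10^6
x = 3.9604 × 10^6 / 42291 = 93.6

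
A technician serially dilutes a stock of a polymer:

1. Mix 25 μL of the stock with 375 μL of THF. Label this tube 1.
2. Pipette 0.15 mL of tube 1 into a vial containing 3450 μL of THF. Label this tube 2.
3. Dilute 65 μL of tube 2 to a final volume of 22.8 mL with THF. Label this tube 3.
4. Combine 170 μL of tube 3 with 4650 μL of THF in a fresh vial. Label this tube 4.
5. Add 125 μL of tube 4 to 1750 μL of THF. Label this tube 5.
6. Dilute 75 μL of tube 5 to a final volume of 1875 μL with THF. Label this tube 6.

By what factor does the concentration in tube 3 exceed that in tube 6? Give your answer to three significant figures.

1.06 × 10^4

Step 1: 25 μL + 375 μL = 400 μL total → factor 400/25 = 16
Step 2: 0.15 mL + 3450 μL = 3.6 mL total → factor 3.6/0.15 = 24
Step 3: 65 μL brought to 22.8 mL → factor 22800/65 = 350.77
Step 4: 170 μL + 4650 μL = 4820 μL total → factor 4820/170 = 28.353
Step 5: 125 μL + 1750 μL = 1875 μL total → factor 1875/125 = 15
Step 6: 75 μL brought to 1875 μL → factor 1875/75 = 25
Dilution factor to tube 3 = 1.347 × 10^5; to tube 6 = 1.4321 × 10^9
[tube 3]/[tube 6] = (factor to tube 6)/(factor to tube 3) = 1.4321 × 10^9/1.347 × 10^5 = 1.06 × 10^4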